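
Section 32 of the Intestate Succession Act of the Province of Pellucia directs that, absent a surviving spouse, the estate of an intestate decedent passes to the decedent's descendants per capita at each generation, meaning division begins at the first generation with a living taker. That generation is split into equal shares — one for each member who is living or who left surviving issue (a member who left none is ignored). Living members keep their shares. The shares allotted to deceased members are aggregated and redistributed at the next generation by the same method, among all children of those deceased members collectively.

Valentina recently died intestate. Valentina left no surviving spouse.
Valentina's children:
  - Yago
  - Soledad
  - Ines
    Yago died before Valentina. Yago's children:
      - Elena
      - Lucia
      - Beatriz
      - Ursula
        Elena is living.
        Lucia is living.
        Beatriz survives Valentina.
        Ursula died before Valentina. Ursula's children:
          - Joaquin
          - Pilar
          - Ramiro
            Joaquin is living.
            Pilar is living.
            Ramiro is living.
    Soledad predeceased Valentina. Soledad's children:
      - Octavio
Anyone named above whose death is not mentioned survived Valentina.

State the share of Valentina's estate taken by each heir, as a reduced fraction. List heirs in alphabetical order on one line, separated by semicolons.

Beatriz 2/15; Elena 2/15; Ines 1/3; Joaquin 2/45; Lucia 2/15; Octavio 2/15; Pilar 2/45; Ramiro 2/45

There is no surviving spouse, so the entire estate passes to Valentina's descendants per capita at each generation.
At generation 1 (Yago, Soledad, Ines) there are 3 shares of (1)/3 = 1/3 each.
Living: Ines — each takes 1/3.
Deceased: Yago and Soledad. Their combined 2/3 is pooled and carried to generation 2.
At generation 2 (Elena, Lucia, Beatriz, Ursula, Octavio) there are 5 shares of (2/3)/5 = 2/15 each.
Living: Elena, Lucia, Beatriz, and Octavio — each takes 2/15.
Deceased: Ursula. That 2/15 share is carried to generation 3.
At generation 3 (Joaquin, Pilar, Ramiro) there are 3 shares of (2/15)/3 = 2/45 each.
Living: Joaquin, Pilar, and Ramiro — each takes 2/45.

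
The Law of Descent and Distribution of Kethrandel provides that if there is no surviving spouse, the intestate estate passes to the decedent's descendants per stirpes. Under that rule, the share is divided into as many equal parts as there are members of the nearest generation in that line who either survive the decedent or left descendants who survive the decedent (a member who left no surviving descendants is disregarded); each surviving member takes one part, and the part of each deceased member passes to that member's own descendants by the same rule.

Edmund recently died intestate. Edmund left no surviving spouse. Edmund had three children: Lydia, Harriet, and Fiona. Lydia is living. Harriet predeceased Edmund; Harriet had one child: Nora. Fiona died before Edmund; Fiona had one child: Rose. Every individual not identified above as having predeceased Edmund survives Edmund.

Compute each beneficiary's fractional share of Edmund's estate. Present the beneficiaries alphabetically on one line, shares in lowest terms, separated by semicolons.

There is no surviving spouse, so the entire estate passes to Edmund's descendants per stirpes.
The estate is divided into 3 equal shares of 1/3 among Lydia, Harriet, Fiona.
Lydia is living and takes 1/3.
Harriet predeceased; the 1/3 allotted to Harriet's branch passes to Harriet's issue by representation.
Nora is the sole taker at this level and receives the full 1/3.
Fiona predeceased; the 1/3 allotted to Fiona's branch passes to Fiona's issue by representation.
Rose is the sole taker at this level and receives the full 1/3.

Lydia 1/3; Nora 1/3; Rose 1/3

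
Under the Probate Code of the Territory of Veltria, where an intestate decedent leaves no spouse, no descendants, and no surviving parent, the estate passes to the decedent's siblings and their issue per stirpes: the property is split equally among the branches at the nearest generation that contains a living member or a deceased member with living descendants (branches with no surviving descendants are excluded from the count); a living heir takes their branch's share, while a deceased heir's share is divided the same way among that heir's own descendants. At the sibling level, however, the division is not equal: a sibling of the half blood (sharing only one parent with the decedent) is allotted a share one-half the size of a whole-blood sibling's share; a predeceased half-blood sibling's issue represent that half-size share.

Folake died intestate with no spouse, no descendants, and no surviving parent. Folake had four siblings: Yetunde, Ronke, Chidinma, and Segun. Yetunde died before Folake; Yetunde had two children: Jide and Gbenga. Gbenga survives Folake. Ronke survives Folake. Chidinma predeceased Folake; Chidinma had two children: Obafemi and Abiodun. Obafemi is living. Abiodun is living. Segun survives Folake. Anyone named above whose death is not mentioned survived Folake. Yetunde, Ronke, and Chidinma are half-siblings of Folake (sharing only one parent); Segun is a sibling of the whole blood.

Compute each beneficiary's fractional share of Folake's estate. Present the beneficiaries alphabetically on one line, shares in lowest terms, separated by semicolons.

No spouse, descendants, or parent survives, so the estate passes to Folake's siblings per stirpes.
Half-blood siblings count for one-half the weight of whole-blood siblings at the initial division.
Dividing 1 in proportion to weights (total weight 5/2): Yetunde (weight 1/2) → 1/5; Ronke (weight 1/2) → 1/5; Chidinma (weight 1/2) → 1/5; Segun (weight 1) → 2/5.
Yetunde predeceased; the 1/5 allotted to Yetunde's branch passes to Yetunde's issue by representation.
The 1/5 is divided into 2 equal shares of 1/10 among Jide, Gbenga.
Jide is living and takes 1/10.
Gbenga is living and takes 1/10.
Ronke is living and takes 1/5.
Chidinma predeceased; the 1/5 allotted to Chidinma's branch passes to Chidinma's issue by representation.
The 1/5 is divided into 2 equal shares of 1/10 among Obafemi, Abiodun.
Obafemi is living and takes 1/10.
Abiodun is living and takes 1/10.
Segun is living and takes 2/5.

Abiodun 1/10; Gbenga 1/10; Jide 1/10; Obafemi 1/10; Ronke 1/5; Segun 2/5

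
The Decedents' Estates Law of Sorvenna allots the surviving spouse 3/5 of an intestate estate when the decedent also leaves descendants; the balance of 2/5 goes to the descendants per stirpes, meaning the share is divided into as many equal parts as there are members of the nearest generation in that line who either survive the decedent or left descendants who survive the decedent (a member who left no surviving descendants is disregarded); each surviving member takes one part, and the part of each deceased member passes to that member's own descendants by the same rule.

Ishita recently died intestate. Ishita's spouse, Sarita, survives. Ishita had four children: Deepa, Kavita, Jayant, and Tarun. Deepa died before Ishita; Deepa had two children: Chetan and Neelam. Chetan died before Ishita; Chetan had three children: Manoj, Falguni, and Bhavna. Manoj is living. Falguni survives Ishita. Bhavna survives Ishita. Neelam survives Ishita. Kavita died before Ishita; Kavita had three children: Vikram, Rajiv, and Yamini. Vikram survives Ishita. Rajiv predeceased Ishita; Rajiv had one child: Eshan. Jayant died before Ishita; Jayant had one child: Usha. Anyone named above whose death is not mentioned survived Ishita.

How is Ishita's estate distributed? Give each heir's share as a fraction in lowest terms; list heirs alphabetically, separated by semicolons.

Sarita, as surviving spouse, takes 3/5.
The remaining 2/5 passes to Ishita's descendants per stirpes.
The 2/5 is divided into 4 equal shares of 1/10 among Deepa, Kavita, Jayant, Tarun.
Deepa predeceased; the 1/10 allotted to Deepa's branch passes to Deepa's issue by representation.
The 1/10 is divided into 2 equal shares of 1/20 among Chetan, Neelam.
Chetan predeceased; the 1/20 allotted to Chetan's branch passes to Chetan's issue by representation.
The 1/20 is divided into 3 equal shares of 1/60 among Manoj, Falguni, Bhavna.
Manoj is living and takes 1/60.
Falguni is living and takes 1/60.
Bhavna is living and takes 1/60.
Neelam is living and takes 1/20.
Kavita predeceased; the 1/10 allotted to Kavita's branch passes to Kavita's issue by representation.
The 1/10 is divided into 3 equal shares of 1/30 among Vikram, Rajiv, Yamini.
Vikram is living and takes 1/30.
Rajiv predeceased; the 1/30 allotted to Rajiv's branch passes to Rajiv's issue by representation.
Eshan is the sole taker at this level and receives the full 1/30.
Yamini is living and takes 1/30.
Jayant predeceased; the 1/10 allotted to Jayant's branch passes to Jayant's issue by representation.
Usha is the sole taker at this level and receives the full 1/10.
Tarun is living and takes 1/10.

Bhavna 1/60; Eshan 1/30; Falguni 1/60; Manoj 1/60; Neelam 1/20; Sarita 3/5; Tarun 1/10; Usha 1/10; Vikram 1/30; Yamini 1/30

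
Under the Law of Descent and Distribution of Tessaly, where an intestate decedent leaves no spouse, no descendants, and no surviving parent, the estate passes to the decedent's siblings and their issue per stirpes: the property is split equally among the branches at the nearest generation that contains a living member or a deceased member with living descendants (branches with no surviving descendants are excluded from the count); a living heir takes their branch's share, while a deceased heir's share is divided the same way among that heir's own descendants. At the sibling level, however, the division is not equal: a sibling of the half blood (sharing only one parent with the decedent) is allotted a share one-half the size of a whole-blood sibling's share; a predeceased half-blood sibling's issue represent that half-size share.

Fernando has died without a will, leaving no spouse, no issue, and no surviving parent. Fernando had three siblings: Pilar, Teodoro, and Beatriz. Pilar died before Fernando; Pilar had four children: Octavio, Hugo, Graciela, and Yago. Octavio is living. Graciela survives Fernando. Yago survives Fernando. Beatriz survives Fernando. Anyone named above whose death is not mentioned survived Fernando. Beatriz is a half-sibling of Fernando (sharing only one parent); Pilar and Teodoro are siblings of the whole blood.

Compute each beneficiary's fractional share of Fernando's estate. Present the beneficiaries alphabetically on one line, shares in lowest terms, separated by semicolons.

Beatriz 1/5; Graciela 1/10; Hugo 1/10; Octavio 1/10; Teodoro 2/5; Yago 1/10

No spouse, descendants, or parent survives, so the estate passes to Fernando's siblings per stirpes.
Half-blood siblings count for one-half the weight of whole-blood siblings at the initial division.
Dividing 1 in proportion to weights (total weight 5/2): Pilar (weight 1) → 2/5; Teodoro (weight 1) → 2/5; Beatriz (weight 1/2) → 1/5.
Pilar predeceased; the 2/5 allotted to Pilar's branch passes to Pilar's issue by representation.
The 2/5 is divided into 4 equal shares of 1/10 among Octavio, Hugo, Graciela, Yago.
Octavio is living and takes 1/10.
Hugo is living and takes 1/10.
Graciela is living and takes 1/10.
Yago is living and takes 1/10.
Teodoro is living and takes 2/5.
Beatriz is living and takes 1/5.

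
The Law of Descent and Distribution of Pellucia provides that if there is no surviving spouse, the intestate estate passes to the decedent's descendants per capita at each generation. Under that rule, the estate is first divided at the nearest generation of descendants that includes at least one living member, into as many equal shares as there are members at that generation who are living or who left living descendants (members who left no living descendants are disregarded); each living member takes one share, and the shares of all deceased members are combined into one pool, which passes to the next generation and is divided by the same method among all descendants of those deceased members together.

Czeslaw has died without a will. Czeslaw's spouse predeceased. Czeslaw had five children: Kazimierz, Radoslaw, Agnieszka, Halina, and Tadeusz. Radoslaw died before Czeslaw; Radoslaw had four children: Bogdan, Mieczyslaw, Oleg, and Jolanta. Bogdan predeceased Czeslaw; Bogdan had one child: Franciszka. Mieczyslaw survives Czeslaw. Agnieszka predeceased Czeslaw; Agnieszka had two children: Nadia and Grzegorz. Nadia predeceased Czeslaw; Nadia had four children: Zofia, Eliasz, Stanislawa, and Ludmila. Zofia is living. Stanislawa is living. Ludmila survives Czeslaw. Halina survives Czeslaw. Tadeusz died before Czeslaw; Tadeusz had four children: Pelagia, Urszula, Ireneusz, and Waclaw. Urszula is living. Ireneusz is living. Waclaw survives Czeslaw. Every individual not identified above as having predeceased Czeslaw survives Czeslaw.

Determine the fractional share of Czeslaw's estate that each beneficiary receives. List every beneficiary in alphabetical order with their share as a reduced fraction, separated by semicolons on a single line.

Eliasz 3/125; Franciszka 3/125; Grzegorz 3/50; Halina 1/5; Ireneusz 3/50; Jolanta 3/50; Kazimierz 1/5; Ludmila 3/125; Mieczyslaw 3/50; Oleg 3/50; Pelagia 3/50; Stanislawa 3/125; Urszula 3/50; Waclaw 3/50; Zofia 3/125

There is no surviving spouse, so the entire estate passes to Czeslaw's descendants per capita at each generation.
At generation 1 (Kazimierz, Radoslaw, Agnieszka, Halina, Tadeusz) there are 5 shares of (1)/5 = 1/5 each.
Living: Kazimierz and Halina — each takes 1/5.
Deceased: Radoslaw, Agnieszka, and Tadeusz. Their combined 3/5 is pooled and carried to generation 2.
At generation 2 (Bogdan, Mieczyslaw, Oleg, Jolanta, Nadia, Grzegorz, Pelagia, Urszula, Ireneusz, Waclaw) there are 10 shares of (3/5)/10 = 3/50 each.
Living: Mieczyslaw, Oleg, Jolanta, Grzegorz, Pelagia, Urszula, Ireneusz, and Waclaw — each takes 3/50.
Deceased: Bogdan and Nadia. Their combined 3/25 is pooled and carried to generation 3.
At generation 3 (Franciszka, Zofia, Eliasz, Stanislawa, Ludmila) there are 5 shares of (3/25)/5 = 3/125 each.
Living: Franciszka, Zofia, Eliasz, Stanislawa, and Ludmila — each takes 3/125.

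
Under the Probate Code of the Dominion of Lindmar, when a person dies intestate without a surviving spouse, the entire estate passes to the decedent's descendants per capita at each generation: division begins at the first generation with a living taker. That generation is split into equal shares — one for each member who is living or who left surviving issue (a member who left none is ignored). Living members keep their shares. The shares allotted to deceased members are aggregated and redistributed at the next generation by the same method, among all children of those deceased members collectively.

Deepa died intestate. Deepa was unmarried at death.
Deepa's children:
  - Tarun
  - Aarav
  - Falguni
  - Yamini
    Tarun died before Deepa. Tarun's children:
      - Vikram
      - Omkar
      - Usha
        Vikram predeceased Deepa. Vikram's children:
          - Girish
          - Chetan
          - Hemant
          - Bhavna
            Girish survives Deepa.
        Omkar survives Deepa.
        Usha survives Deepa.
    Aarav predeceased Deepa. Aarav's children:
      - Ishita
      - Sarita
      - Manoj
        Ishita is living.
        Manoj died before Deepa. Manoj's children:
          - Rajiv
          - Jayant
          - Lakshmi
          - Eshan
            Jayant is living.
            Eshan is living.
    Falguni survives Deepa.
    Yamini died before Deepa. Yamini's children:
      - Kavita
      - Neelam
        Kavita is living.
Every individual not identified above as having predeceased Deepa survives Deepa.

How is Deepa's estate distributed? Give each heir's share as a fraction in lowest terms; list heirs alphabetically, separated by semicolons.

Bhavna 3/128; Chetan 3/128; Eshan 3/128; Falguni 1/4; Girish 3/128; Hemant 3/128; Ishita 3/32; Jayant 3/128; Kavita 3/32; Lakshmi 3/128; Neelam 3/32; Omkar 3/32; Rajiv 3/128; Sarita 3/32; Usha 3/32

There is no surviving spouse, so the entire estate passes to Deepa's descendants per capita at each generation.
At generation 1 (Tarun, Aarav, Falguni, Yamini) there are 4 shares of (1)/4 = 1/4 each.
Living: Falguni — each takes 1/4.
Deceased: Tarun, Aarav, and Yamini. Their combined 3/4 is pooled and carried to generation 2.
At generation 2 (Vikram, Omkar, Usha, Ishita, Sarita, Manoj, Kavita, Neelam) there are 8 shares of (3/4)/8 = 3/32 each.
Living: Omkar, Usha, Ishita, Sarita, Kavita, and Neelam — each takes 3/32.
Deceased: Vikram and Manoj. Their combined 3/16 is pooled and carried to generation 3.
At generation 3 (Girish, Chetan, Hemant, Bhavna, Rajiv, Jayant, Lakshmi, Eshan) there are 8 shares of (3/16)/8 = 3/128 each.
Living: Girish, Chetan, Hemant, Bhavna, Rajiv, Jayant, Lakshmi, and Eshan — each takes 3/128.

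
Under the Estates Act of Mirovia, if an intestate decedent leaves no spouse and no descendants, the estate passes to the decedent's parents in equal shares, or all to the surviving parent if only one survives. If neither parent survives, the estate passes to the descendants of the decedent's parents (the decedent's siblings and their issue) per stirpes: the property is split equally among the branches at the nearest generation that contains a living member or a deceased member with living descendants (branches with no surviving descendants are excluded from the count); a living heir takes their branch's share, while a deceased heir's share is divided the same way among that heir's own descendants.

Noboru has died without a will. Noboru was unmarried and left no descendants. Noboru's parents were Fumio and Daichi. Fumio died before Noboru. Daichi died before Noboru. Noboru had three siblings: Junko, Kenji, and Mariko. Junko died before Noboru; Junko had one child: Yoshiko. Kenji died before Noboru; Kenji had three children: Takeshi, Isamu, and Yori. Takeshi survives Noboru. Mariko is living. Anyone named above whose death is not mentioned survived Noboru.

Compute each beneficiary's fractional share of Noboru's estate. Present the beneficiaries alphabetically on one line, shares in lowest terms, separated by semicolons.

Neither parent survives and there are no descendants, so the estate passes to Noboru's siblings and their issue per stirpes.
The estate is divided into 3 equal shares of 1/3 among Junko, Kenji, Mariko.
Junko predeceased; the 1/3 allotted to Junko's branch passes to Junko's issue by representation.
Yoshiko is the sole taker at this level and receives the full 1/3.
Kenji predeceased; the 1/3 allotted to Kenji's branch passes to Kenji's issue by representation.
The 1/3 is divided into 3 equal shares of 1/9 among Takeshi, Isamu, Yori.
Takeshi is living and takes 1/9.
Isamu is living and takes 1/9.
Yori is living and takes 1/9.
Mariko is living and takes 1/3.

Isamu 1/9; Mariko 1/3; Takeshi 1/9; Yori 1/9; Yoshiko 1/3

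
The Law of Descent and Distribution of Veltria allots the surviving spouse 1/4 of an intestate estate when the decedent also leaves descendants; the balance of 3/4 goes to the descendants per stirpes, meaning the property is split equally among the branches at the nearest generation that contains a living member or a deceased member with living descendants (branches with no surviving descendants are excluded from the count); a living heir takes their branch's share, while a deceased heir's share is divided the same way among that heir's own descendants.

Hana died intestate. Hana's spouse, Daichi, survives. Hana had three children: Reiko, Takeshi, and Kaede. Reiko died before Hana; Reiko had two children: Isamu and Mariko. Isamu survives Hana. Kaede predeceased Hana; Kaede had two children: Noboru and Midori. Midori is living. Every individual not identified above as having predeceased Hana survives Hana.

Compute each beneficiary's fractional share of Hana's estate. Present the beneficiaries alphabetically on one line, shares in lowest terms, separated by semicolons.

Daichi, as surviving spouse, takes 1/4.
The remaining 3/4 passes to Hana's descendants per stirpes.
The 3/4 is divided into 3 equal shares of 1/4 among Reiko, Takeshi, Kaede.
Reiko predeceased; the 1/4 allotted to Reiko's branch passes to Reiko's issue by representation.
The 1/4 is divided into 2 equal shares of 1/8 among Isamu, Mariko.
Isamu is living and takes 1/8.
Mariko is living and takes 1/8.
Takeshi is living and takes 1/4.
Kaede predeceased; the 1/4 allotted to Kaede's branch passes to Kaede's issue by representation.
The 1/4 is divided into 2 equal shares of 1/8 among Noboru, Midori.
Noboru is living and takes 1/8.
Midori is living and takes 1/8.

Daichi 1/4; Isamu 1/8; Mariko 1/8; Midori 1/8; Noboru 1/8; Takeshi 1/4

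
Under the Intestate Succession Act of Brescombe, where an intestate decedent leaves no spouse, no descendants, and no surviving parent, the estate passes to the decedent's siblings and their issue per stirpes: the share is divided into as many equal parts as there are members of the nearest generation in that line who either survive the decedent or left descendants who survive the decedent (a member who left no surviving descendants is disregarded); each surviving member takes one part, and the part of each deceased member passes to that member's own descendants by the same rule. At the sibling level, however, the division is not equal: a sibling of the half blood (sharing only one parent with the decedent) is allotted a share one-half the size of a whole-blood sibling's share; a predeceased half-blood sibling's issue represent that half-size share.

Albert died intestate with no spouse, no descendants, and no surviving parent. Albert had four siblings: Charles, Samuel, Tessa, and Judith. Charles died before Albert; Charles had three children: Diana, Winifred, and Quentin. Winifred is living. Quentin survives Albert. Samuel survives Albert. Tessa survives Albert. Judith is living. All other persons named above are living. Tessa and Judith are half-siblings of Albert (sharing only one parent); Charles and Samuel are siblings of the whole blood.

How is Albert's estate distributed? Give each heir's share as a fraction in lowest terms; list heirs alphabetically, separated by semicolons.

Diana 1/9; Judith 1/6; Quentin 1/9; Samuel 1/3; Tessa 1/6; Winifred 1/9

No spouse, descendants, or parent survives, so the estate passes to Albert's siblings per stirpes.
Half-blood siblings count for one-half the weight of whole-blood siblings at the initial division.
Dividing 1 in proportion to weights (total weight 3): Charles (weight 1) → 1/3; Samuel (weight 1) → 1/3; Tessa (weight 1/2) → 1/6; Judith (weight 1/2) → 1/6.
Charles predeceased; the 1/3 allotted to Charles's branch passes to Charles's issue by representation.
The 1/3 is divided into 3 equal shares of 1/9 among Diana, Winifred, Quentin.
Diana is living and takes 1/9.
Winifred is living and takes 1/9.
Quentin is living and takes 1/9.
Samuel is living and takes 1/3.
Tessa is living and takes 1/6.
Judith is living and takes 1/6.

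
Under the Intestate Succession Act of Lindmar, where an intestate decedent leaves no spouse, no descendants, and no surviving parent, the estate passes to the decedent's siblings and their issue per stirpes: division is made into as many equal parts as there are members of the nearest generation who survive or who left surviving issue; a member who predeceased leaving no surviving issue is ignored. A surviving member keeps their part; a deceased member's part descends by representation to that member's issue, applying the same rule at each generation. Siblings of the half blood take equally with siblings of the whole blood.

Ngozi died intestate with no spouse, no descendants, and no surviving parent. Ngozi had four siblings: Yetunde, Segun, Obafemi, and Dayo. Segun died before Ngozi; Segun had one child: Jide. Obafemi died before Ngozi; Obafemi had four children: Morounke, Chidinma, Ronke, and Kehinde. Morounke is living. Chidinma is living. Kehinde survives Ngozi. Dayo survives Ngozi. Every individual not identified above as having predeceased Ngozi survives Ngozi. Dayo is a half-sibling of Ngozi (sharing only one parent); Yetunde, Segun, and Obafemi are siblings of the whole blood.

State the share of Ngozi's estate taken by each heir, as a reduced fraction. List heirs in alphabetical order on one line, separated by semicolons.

Chidinma 1/16; Dayo 1/4; Jide 1/4; Kehinde 1/16; Morounke 1/16; Ronke 1/16; Yetunde 1/4

No spouse, descendants, or parent survives, so the estate passes to Ngozi's siblings per stirpes.
Half-blood and whole-blood siblings take equally under the stated rule.
The estate is divided into 4 equal shares of 1/4 among Yetunde, Segun, Obafemi, Dayo.
Yetunde is living and takes 1/4.
Segun predeceased; the 1/4 allotted to Segun's branch passes to Segun's issue by representation.
Jide is the sole taker at this level and receives the full 1/4.
Obafemi predeceased; the 1/4 allotted to Obafemi's branch passes to Obafemi's issue by representation.
The 1/4 is divided into 4 equal shares of 1/16 among Morounke, Chidinma, Ronke, Kehinde.
Morounke is living and takes 1/16.
Chidinma is living and takes 1/16.
Ronke is living and takes 1/16.
Kehinde is living and takes 1/16.
Dayo is living and takes 1/4.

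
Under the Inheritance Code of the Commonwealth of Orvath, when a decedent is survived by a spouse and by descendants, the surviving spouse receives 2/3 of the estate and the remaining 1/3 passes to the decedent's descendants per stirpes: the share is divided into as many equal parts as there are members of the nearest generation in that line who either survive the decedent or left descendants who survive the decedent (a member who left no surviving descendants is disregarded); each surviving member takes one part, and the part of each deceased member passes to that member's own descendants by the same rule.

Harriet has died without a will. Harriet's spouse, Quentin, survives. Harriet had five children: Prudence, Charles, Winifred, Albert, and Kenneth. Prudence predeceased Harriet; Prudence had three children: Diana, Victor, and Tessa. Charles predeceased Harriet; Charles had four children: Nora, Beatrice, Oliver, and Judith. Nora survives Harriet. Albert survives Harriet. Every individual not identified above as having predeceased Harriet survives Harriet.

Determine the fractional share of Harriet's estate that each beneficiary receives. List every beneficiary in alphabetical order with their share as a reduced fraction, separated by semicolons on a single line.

Albert 1/15; Beatrice 1/60; Diana 1/45; Judith 1/60; Kenneth 1/15; Nora 1/60; Oliver 1/60; Quentin 2/3; Tessa 1/45; Victor 1/45; Winifred 1/15

Quentin, as surviving spouse, takes 2/3.
The remaining 1/3 passes to Harriet's descendants per stirpes.
The 1/3 is divided into 5 equal shares of 1/15 among Prudence, Charles, Winifred, Albert, Kenneth.
Prudence predeceased; the 1/15 allotted to Prudence's branch passes to Prudence's issue by representation.
The 1/15 is divided into 3 equal shares of 1/45 among Diana, Victor, Tessa.
Diana is living and takes 1/45.
Victor is living and takes 1/45.
Tessa is living and takes 1/45.
Charles predeceased; the 1/15 allotted to Charles's branch passes to Charles's issue by representation.
The 1/15 is divided into 4 equal shares of 1/60 among Nora, Beatrice, Oliver, Judith.
Nora is living and takes 1/60.
Beatrice is living and takes 1/60.
Oliver is living and takes 1/60.
Judith is living and takes 1/60.
Winifred is living and takes 1/15.
Albert is living and takes 1/15.
Kenneth is living and takes 1/15.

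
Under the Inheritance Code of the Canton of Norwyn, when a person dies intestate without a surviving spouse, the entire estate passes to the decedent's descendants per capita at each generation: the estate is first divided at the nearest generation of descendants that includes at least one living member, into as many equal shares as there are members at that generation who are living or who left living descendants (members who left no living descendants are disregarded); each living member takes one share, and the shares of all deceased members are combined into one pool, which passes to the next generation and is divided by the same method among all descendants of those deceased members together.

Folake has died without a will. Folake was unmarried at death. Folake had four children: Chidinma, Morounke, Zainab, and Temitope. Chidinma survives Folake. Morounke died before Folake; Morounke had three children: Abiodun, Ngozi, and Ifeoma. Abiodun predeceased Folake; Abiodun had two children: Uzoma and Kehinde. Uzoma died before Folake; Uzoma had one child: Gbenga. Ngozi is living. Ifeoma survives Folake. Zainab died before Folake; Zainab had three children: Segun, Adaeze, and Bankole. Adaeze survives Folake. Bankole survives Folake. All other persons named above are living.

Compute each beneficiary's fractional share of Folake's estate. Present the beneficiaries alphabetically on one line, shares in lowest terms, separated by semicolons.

Adaeze 1/12; Bankole 1/12; Chidinma 1/4; Gbenga 1/24; Ifeoma 1/12; Kehinde 1/24; Ngozi 1/12; Segun 1/12; Temitope 1/4

There is no surviving spouse, so the entire estate passes to Folake's descendants per capita at each generation.
At generation 1 (Chidinma, Morounke, Zainab, Temitope) there are 4 shares of (1)/4 = 1/4 each.
Living: Chidinma and Temitope — each takes 1/4.
Deceased: Morounke and Zainab. Their combined 1/2 is pooled and carried to generation 2.
At generation 2 (Abiodun, Ngozi, Ifeoma, Segun, Adaeze, Bankole) there are 6 shares of (1/2)/6 = 1/12 each.
Living: Ngozi, Ifeoma, Segun, Adaeze, and Bankole — each takes 1/12.
Deceased: Abiodun. That 1/12 share is carried to generation 3.
At generation 3 (Uzoma, Kehinde) there are 2 shares of (1/12)/2 = 1/24 each.
Living: Kehinde — each takes 1/24.
Deceased: Uzoma. That 1/24 share is carried to generation 4.
At generation 4 (Gbenga) there are 1 shares of (1/24)/1 = 1/24 each.
Living: Gbenga — each takes 1/24.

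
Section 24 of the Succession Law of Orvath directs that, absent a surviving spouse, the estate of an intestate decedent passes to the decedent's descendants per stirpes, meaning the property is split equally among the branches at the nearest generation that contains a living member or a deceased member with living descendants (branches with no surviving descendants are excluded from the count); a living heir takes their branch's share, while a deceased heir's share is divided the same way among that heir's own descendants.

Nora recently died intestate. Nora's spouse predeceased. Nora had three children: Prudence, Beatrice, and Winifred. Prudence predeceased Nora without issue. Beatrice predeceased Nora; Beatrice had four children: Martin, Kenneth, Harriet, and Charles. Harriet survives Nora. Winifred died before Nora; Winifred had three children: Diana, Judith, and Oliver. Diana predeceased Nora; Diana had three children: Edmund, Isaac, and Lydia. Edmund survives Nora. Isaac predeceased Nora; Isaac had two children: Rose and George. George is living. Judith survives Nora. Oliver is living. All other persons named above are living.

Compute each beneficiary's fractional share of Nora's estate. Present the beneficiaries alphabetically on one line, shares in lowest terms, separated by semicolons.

Charles 1/8; Edmund 1/18; George 1/36; Harriet 1/8; Judith 1/6; Kenneth 1/8; Lydia 1/18; Martin 1/8; Oliver 1/6; Rose 1/36

There is no surviving spouse, so the entire estate passes to Nora's descendants per stirpes.
Prudence left no surviving issue, so that branch lapses and is disregarded.
The estate is divided into 2 equal shares of 1/2 among Beatrice, Winifred.
Beatrice predeceased; the 1/2 allotted to Beatrice's branch passes to Beatrice's issue by representation.
The 1/2 is divided into 4 equal shares of 1/8 among Martin, Kenneth, Harriet, Charles.
Martin is living and takes 1/8.
Kenneth is living and takes 1/8.
Harriet is living and takes 1/8.
Charles is living and takes 1/8.
Winifred predeceased; the 1/2 allotted to Winifred's branch passes to Winifred's issue by representation.
The 1/2 is divided into 3 equal shares of 1/6 among Diana, Judith, Oliver.
Diana predeceased; the 1/6 allotted to Diana's branch passes to Diana's issue by representation.
The 1/6 is divided into 3 equal shares of 1/18 among Edmund, Isaac, Lydia.
Edmund is living and takes 1/18.
Isaac predeceased; the 1/18 allotted to Isaac's branch passes to Isaac's issue by representation.
The 1/18 is divided into 2 equal shares of 1/36 among Rose, George.
Rose is living and takes 1/36.
George is living and takes 1/36.
Lydia is living and takes 1/18.
Judith is living and takes 1/6.
Oliver is living and takes 1/6.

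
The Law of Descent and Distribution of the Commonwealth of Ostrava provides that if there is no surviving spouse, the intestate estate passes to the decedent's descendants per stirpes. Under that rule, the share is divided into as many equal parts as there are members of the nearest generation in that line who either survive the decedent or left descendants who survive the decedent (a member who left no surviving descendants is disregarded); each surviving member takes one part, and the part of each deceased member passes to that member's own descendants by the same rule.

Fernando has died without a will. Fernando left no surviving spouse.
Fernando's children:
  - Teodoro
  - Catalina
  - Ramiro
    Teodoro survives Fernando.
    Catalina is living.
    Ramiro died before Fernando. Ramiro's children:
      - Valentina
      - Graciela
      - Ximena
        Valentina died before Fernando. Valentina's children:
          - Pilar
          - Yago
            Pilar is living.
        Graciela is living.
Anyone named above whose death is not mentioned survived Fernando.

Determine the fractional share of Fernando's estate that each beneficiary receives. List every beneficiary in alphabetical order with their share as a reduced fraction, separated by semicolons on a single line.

Catalina 1/3; Graciela 1/9; Pilar 1/18; Teodoro 1/3; Ximena 1/9; Yago 1/18

There is no surviving spouse, so the entire estate passes to Fernando's descendants per stirpes.
The estate is divided into 3 equal shares of 1/3 among Teodoro, Catalina, Ramiro.
Teodoro is living and takes 1/3.
Catalina is living and takes 1/3.
Ramiro predeceased; the 1/3 allotted to Ramiro's branch passes to Ramiro's issue by representation.
The 1/3 is divided into 3 equal shares of 1/9 among Valentina, Graciela, Ximena.
Valentina predeceased; the 1/9 allotted to Valentina's branch passes to Valentina's issue by representation.
The 1/9 is divided into 2 equal shares of 1/18 among Pilar, Yago.
Pilar is living and takes 1/18.
Yago is living and takes 1/18.
Graciela is living and takes 1/9.
Ximena is living and takes 1/9.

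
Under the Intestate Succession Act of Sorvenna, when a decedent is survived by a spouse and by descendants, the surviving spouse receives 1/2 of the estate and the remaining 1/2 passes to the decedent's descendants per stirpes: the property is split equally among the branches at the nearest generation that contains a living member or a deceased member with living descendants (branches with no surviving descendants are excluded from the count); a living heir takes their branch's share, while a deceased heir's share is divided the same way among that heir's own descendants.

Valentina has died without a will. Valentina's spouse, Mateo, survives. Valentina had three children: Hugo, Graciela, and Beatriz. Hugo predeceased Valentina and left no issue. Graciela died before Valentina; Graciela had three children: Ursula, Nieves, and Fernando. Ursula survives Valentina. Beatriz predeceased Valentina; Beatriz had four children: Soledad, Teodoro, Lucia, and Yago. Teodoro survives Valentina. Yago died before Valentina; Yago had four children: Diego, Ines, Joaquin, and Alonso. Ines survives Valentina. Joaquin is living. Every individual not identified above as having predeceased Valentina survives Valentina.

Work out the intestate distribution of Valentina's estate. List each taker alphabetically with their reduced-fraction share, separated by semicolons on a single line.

Mateo, as surviving spouse, takes 1/2.
The remaining 1/2 passes to Valentina's descendants per stirpes.
Hugo left no surviving issue, so that branch lapses and is disregarded.
The 1/2 is divided into 2 equal shares of 1/4 among Graciela, Beatriz.
Graciela predeceased; the 1/4 allotted to Graciela's branch passes to Graciela's issue by representation.
The 1/4 is divided into 3 equal shares of 1/12 among Ursula, Nieves, Fernando.
Ursula is living and takes 1/12.
Nieves is living and takes 1/12.
Fernando is living and takes 1/12.
Beatriz predeceased; the 1/4 allotted to Beatriz's branch passes to Beatriz's issue by representation.
The 1/4 is divided into 4 equal shares of 1/16 among Soledad, Teodoro, Lucia, Yago.
Soledad is living and takes 1/16.
Teodoro is living and takes 1/16.
Lucia is living and takes 1/16.
Yago predeceased; the 1/16 allotted to Yago's branch passes to Yago's issue by representation.
The 1/16 is divided into 4 equal shares of 1/64 among Diego, Ines, Joaquin, Alonso.
Diego is living and takes 1/64.
Ines is living and takes 1/64.
Joaquin is living and takes 1/64.
Alonso is living and takes 1/64.

Alonso 1/64; Diego 1/64; Fernando 1/12; Ines 1/64; Joaquin 1/64; Lucia 1/16; Mateo 1/2; Nieves 1/12; Soledad 1/16; Teodoro 1/16; Ursula 1/12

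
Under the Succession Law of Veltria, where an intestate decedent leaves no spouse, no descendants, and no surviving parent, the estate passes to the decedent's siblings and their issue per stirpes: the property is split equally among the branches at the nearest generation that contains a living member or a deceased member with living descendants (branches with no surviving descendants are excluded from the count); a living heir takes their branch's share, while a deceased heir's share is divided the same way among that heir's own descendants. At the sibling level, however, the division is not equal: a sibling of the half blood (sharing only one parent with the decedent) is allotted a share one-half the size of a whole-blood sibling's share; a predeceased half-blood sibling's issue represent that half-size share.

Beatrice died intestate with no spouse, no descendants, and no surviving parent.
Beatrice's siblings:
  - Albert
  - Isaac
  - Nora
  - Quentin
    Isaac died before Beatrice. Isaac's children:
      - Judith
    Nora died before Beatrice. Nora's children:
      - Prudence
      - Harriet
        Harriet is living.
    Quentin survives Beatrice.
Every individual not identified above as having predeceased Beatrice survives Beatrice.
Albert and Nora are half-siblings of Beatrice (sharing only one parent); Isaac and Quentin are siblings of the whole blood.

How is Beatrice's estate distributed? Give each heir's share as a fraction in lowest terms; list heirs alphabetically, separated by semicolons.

No spouse, descendants, or parent survives, so the estate passes to Beatrice's siblings per stirpes.
Half-blood siblings count for one-half the weight of whole-blood siblings at the initial division.
Dividing 1 in proportion to weights (total weight 3): Albert (weight 1/2) → 1/6; Isaac (weight 1) → 1/3; Nora (weight 1/2) → 1/6; Quentin (weight 1) → 1/3.
Albert is living and takes 1/6.
Isaac predeceased; the 1/3 allotted to Isaac's branch passes to Isaac's issue by representation.
Judith is the sole taker at this level and receives the full 1/3.
Nora predeceased; the 1/6 allotted to Nora's branch passes to Nora's issue by representation.
The 1/6 is divided into 2 equal shares of 1/12 among Prudence, Harriet.
Prudence is living and takes 1/12.
Harriet is living and takes 1/12.
Quentin is living and takes 1/3.

Albert 1/6; Harriet 1/12; Judith 1/3; Prudence 1/12; Quentin 1/3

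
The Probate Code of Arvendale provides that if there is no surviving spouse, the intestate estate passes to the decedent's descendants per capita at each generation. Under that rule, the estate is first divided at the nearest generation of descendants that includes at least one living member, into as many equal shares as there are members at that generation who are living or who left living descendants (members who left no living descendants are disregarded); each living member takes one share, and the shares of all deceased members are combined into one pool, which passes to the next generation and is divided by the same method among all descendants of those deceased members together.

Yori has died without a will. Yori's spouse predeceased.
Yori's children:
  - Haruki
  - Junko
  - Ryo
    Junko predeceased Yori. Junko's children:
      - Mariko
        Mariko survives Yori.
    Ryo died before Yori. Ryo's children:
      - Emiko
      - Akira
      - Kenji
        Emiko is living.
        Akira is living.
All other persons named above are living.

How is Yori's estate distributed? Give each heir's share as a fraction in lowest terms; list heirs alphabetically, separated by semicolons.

There is no surviving spouse, so the entire estate passes to Yori's descendants per capita at each generation.
At generation 1 (Haruki, Junko, Ryo) there are 3 shares of (1)/3 = 1/3 each.
Living: Haruki — each takes 1/3.
Deceased: Junko and Ryo. Their combined 2/3 is pooled and carried to generation 2.
At generation 2 (Mariko, Emiko, Akira, Kenji) there are 4 shares of (2/3)/4 = 1/6 each.
Living: Mariko, Emiko, Akira, and Kenji — each takes 1/6.

Akira 1/6; Emiko 1/6; Haruki 1/3; Kenji 1/6; Mariko 1/6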